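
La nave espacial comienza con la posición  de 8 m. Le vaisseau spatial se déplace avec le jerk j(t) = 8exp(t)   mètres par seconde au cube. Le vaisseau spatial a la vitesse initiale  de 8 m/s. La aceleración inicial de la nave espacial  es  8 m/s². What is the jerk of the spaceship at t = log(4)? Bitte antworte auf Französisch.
Nous avons le jerk j(t) = 8·exp(t). En substituant t = log(4): j(log(4)) = 32.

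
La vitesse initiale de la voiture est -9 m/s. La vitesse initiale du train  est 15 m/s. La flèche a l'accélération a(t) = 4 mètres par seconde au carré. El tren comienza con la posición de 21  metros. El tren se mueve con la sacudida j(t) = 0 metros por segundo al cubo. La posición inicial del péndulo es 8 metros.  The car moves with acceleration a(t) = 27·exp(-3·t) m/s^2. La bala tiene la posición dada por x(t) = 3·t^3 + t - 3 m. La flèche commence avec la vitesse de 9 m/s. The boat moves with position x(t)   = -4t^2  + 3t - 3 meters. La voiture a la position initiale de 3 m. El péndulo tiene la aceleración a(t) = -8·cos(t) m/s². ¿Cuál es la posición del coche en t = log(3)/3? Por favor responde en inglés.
We must find the antiderivative of our acceleration equation a(t) = 27·exp(-3·t) 2 times. Taking ∫a(t)dt and applying v(0) = -9, we find v(t) = -9·exp(-3·t). The antiderivative of velocity is position. Using x(0) = 3, we get x(t) = 3·exp(-3·t). Using x(t) = 3·exp(-3·t) and substituting t = log(3)/3, we find x = 1.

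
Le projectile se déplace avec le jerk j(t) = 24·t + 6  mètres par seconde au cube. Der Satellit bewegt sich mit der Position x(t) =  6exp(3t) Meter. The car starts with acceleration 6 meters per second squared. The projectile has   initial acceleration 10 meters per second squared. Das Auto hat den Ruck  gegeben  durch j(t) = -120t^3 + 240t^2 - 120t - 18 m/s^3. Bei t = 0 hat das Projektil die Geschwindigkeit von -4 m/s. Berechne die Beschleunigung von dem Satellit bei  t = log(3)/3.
Um dies zu lösen, müssen wir 2 Ableitungen unserer Gleichung für die Position x(t) = 6·exp(3·t) nehmen. Mit d/dt von x(t) finden wir v(t) = 18·exp(3·t). Durch Ableiten von der Geschwindigkeit erhalten wir die Beschleunigung: a(t) = 54·exp(3·t). Mit a(t) = 54·exp(3·t) und Einsetzen von t = log(3)/3, finden wir a = 162.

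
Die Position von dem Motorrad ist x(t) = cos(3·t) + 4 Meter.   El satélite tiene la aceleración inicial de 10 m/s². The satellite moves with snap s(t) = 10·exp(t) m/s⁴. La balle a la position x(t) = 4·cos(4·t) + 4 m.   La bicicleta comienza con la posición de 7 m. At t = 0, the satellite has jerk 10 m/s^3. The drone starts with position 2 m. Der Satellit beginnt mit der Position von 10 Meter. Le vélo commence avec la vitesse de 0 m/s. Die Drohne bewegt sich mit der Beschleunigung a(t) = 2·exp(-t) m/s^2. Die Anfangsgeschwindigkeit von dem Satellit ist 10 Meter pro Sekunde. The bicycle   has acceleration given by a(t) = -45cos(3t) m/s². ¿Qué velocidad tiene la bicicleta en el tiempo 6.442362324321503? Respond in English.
To find the answer, we compute 1 integral of a(t) = -45·cos(3·t). Taking ∫a(t)dt and applying v(0) = 0, we find v(t) = -15·sin(3·t). From the given velocity equation v(t) = -15·sin(3·t), we substitute t = 6.442362324321503 to get v = -6.89381738222730.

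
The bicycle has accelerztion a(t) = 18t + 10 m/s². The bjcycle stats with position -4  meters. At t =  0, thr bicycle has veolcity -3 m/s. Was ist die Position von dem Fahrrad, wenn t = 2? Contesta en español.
Debemos encontrar la antiderivada de nuestra ecuación de la aceleración a(t) = 18·t + 10 2 veces. Tomando ∫a(t)dt y aplicando v(0) = -3, encontramos v(t) = 9·t^2 + 10·t - 3. La antiderivada de la velocidad, con x(0) = -4, da la posición: x(t) = 3·t^3 + 5·t^2 - 3·t - 4. Usando x(t) = 3·t^3 + 5·t^2 - 3·t - 4 y sustituyendo t = 2, encontramos x = 34.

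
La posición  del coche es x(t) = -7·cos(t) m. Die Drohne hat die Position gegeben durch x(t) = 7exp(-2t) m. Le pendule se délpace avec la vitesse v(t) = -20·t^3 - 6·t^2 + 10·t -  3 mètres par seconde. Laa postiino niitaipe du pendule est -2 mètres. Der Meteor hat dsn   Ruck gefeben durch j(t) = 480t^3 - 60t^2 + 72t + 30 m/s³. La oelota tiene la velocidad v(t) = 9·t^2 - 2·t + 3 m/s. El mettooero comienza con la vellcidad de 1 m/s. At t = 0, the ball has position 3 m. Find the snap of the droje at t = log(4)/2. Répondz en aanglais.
To solve this, we need to take 4 derivatives of our position equation x(t) = 7·exp(-2·t). The derivative of position gives velocity: v(t) = -14·exp(-2·t). Taking d/dt of v(t), we find a(t) = 28·exp(-2·t). Taking d/dt of a(t), we find j(t) = -56·exp(-2·t). Taking d/dt of j(t), we find s(t) = 112·exp(-2·t). Using s(t) = 112·exp(-2·t) and substituting t = log(4)/2, we find s = 28.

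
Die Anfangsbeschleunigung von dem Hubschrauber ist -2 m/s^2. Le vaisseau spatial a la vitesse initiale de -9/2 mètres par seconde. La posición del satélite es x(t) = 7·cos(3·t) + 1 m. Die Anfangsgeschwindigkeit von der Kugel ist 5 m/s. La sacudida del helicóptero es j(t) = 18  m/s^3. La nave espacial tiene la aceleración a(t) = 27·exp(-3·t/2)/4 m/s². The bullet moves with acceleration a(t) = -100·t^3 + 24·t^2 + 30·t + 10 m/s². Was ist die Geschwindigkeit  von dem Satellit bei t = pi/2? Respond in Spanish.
Debemos derivar nuestra ecuación de la posición x(t) = 7·cos(3·t) + 1 1 vez. Derivando la posición, obtenemos la velocidad: v(t) = -21·sin(3·t). De la ecuación de la velocidad v(t) = -21·sin(3·t), sustituimos t = pi/2 para obtener v = 21.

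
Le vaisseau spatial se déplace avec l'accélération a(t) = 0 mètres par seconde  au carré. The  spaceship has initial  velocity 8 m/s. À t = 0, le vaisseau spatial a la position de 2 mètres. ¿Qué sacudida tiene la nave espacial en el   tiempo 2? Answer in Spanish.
Debemos derivar nuestra ecuación de la aceleración a(t) = 0 1 vez. Tomando d/dt de a(t), encontramos j(t) = 0. De la ecuación de la sacudida j(t) = 0, sustituimos t = 2 para obtener j = 0.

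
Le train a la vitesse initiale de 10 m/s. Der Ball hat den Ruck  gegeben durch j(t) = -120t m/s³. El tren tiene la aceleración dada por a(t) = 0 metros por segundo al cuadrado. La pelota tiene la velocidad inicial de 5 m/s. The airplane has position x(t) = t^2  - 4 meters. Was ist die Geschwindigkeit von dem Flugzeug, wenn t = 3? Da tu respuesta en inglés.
To solve this, we need to take 1 derivative of our position equation x(t) = t^2 - 4. Taking d/dt of x(t), we find v(t) = 2·t. From the given velocity equation v(t) = 2·t, we substitute t = 3 to get v = 6.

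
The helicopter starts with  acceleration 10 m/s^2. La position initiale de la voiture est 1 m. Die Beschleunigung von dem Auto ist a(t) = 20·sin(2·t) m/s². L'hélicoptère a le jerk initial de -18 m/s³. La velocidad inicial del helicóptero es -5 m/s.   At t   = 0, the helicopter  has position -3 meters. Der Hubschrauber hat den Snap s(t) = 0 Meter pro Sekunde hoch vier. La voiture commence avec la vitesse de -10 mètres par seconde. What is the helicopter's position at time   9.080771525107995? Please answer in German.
Wir müssen unsere Gleichung für den Snap s(t) = 0 4-mal integrieren. Durch Integration von dem Snap und Verwendung der Anfangsbedingung j(0) = -18, erhalten wir j(t) = -18. Das Integral von dem Ruck, mit a(0) = 10, ergibt die Beschleunigung: a(t) = 10 - 18·t. Mit ∫a(t)dt und Anwendung von v(0) = -5, finden wir v(t) = -9·t^2 + 10·t - 5. Durch Integration von der Geschwindigkeit und Verwendung der Anfangsbedingung x(0) = -3, erhalten wir x(t) = -3·t^3 + 5·t^2 - 5·t - 3. Wir haben die Position x(t) = -3·t^3 + 5·t^2 - 5·t - 3. Durch Einsetzen von t = 9.080771525107995: x(9.080771525107995) = -1882.51427002374.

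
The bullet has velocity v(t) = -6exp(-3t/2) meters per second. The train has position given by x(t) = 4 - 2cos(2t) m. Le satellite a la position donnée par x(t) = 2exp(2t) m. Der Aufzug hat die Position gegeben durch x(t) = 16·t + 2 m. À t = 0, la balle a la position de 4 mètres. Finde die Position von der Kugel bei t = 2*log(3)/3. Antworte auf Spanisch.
Debemos encontrar la integral de nuestra ecuación de la velocidad v(t) = -6·exp(-3·t/2) 1 vez. La integral de la velocidad, con x(0) = 4, da la posición: x(t) = 4·exp(-3·t/2). Tenemos la posición x(t) = 4·exp(-3·t/2). Sustituyendo t = 2*log(3)/3: x(2*log(3)/3) = 4/3.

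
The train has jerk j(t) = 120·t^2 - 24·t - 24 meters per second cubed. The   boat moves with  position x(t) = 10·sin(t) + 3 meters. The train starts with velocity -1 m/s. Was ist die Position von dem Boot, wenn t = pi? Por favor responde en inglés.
From the given position equation x(t) = 10·sin(t) + 3, we substitute t = pi to get x = 3.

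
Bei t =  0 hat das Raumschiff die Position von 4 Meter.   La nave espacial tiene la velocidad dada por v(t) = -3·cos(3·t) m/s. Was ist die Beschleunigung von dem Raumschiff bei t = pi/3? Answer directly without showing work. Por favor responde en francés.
a(pi/3) = 0.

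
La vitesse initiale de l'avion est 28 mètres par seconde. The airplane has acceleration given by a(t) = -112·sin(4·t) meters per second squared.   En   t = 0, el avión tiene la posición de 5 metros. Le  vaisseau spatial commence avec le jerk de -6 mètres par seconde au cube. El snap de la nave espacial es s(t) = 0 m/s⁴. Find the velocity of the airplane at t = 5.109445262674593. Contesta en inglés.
To find the answer, we compute 1 antiderivative of a(t) = -112·sin(4·t). Integrating acceleration and using the initial condition v(0) = 28, we get v(t) = 28·cos(4·t). We have velocity v(t) = 28·cos(4·t). Substituting t = 5.109445262674593: v(5.109445262674593) = -0.487981760190260.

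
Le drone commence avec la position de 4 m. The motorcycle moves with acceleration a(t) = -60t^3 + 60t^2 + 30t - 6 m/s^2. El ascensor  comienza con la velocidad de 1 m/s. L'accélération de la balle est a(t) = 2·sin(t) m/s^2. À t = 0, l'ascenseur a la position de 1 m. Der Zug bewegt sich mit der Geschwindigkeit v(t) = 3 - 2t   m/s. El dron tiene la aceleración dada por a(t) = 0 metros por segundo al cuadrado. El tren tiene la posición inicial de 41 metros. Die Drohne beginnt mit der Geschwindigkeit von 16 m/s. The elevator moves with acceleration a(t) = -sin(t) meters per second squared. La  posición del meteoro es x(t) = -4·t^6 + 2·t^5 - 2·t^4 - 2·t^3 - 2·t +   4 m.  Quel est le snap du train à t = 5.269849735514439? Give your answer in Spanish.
Partiendo de la velocidad v(t) = 3 - 2·t, tomamos 3 derivadas. Tomando d/dt de v(t), encontramos a(t) = -2. Tomando d/dt de a(t), encontramos j(t) = 0. La derivada de la sacudida da el snap: s(t) = 0. De la ecuación del snap s(t) = 0, sustituimos t = 5.269849735514439 para obtener s = 0.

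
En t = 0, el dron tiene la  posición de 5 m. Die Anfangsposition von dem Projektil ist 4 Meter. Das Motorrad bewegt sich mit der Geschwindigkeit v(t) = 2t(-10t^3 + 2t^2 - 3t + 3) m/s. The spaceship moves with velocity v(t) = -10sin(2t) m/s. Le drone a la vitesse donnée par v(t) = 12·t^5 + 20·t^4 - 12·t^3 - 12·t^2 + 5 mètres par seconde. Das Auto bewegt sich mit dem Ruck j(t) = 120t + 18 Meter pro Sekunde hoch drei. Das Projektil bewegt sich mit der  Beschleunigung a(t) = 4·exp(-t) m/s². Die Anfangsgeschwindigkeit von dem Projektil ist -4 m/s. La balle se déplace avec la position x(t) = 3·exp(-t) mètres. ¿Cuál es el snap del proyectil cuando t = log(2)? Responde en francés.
Nous devons dériver notre équation de l'accélération a(t) = 4·exp(-t) 2 fois. En prenant d/dt de a(t), nous trouvons j(t) = -4·exp(-t). La dérivée du jerk donne le snap: s(t) = 4·exp(-t). De l'équation du snap s(t) = 4·exp(-t), nous substituons t = log(2) pour obtenir s = 2.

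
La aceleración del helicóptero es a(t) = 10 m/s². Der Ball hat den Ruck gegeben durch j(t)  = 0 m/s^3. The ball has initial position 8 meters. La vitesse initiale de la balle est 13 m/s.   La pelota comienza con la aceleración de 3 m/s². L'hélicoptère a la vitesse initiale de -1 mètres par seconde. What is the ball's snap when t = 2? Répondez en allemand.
Ausgehend von dem Ruck j(t) = 0, nehmen wir 1 Ableitung. Die Ableitung von dem Ruck ergibt den Snap: s(t) = 0. Aus der Gleichung für den Snap s(t) = 0, setzen wir t = 2 ein und erhalten s = 0.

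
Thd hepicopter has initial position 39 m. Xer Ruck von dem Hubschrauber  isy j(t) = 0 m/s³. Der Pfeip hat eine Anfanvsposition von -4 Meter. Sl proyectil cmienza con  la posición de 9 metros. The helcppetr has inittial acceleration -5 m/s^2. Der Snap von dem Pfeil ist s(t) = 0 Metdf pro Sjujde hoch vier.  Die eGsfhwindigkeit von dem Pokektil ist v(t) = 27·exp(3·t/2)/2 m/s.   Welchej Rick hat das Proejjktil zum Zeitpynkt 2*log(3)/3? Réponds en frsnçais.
En partant de la vitesse v(t) = 27·exp(3·t/2)/2, nous prenons 2 dérivées. En prenant d/dt de v(t), nous trouvons a(t) = 81·exp(3·t/2)/4. La dérivée de l'accélération donne le jerk: j(t) = 243·exp(3·t/2)/8. De l'équation du jerk j(t) = 243·exp(3·t/2)/8, nous substituons t = 2*log(3)/3 pour obtenir j = 729/8.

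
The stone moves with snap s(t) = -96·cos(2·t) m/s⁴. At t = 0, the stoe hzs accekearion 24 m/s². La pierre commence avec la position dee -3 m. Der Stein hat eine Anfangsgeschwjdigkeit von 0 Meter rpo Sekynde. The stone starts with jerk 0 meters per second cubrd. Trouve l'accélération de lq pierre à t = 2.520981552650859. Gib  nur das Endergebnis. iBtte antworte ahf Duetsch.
Bei t = 2.520981552650859, a = 7.76736247583347.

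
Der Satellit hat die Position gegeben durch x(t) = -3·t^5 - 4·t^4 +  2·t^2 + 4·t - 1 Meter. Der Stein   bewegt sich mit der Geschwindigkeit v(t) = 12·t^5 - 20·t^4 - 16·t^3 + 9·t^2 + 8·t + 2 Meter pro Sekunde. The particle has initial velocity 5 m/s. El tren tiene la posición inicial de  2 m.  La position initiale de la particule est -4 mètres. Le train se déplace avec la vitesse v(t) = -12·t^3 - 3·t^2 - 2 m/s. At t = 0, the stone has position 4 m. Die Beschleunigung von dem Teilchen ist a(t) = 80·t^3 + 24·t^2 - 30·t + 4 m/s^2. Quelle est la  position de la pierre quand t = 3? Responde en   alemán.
Wir müssen die Stammfunktion unserer Gleichung für die Geschwindigkeit v(t) = 12·t^5 - 20·t^4 - 16·t^3 + 9·t^2 + 8·t + 2 1-mal finden. Durch Integration von der Geschwindigkeit und Verwendung der Anfangsbedingung x(0) = 4, erhalten wir x(t) = 2·t^6 - 4·t^5 - 4·t^4 + 3·t^3 + 4·t^2 + 2·t + 4. Mit x(t) = 2·t^6 - 4·t^5 - 4·t^4 + 3·t^3 + 4·t^2 + 2·t + 4 und Einsetzen von t = 3, finden wir x = 289.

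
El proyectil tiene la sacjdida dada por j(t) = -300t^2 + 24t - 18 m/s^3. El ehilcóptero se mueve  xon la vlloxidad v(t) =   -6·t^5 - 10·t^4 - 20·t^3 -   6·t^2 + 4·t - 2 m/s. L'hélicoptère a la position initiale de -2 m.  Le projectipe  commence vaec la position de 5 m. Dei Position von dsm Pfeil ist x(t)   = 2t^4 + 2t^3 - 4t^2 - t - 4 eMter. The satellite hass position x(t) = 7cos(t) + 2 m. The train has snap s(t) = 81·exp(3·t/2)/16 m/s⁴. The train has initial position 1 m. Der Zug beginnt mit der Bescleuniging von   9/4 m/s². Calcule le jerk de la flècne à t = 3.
Pour résoudre ceci, nous devons prendre 3 dérivées de notre équation de la position x(t) = 2·t^4 + 2·t^3 - 4·t^2 - t - 4. En dérivant la position, nous obtenons la vitesse: v(t) = 8·t^3 + 6·t^2 - 8·t - 1. La dérivée de la vitesse donne l'accélération: a(t) = 24·t^2 + 12·t - 8. La dérivée de l'accélération donne le jerk: j(t) = 48·t + 12. Nous avons le jerk j(t) = 48·t + 12. En substituant t = 3: j(3) = 156.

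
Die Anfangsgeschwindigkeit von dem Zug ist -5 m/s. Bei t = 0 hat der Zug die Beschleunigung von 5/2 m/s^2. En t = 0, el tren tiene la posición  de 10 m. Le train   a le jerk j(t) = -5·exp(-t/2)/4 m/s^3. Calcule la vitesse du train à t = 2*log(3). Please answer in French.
Nous devons trouver l'intégrale de notre équation du jerk j(t) = -5·exp(-t/2)/4 2 fois. En intégrant le jerk et en utilisant la condition initiale a(0) = 5/2, nous obtenons a(t) = 5·exp(-t/2)/2. L'intégrale de l'accélération est la vitesse. En utilisant v(0) = -5, nous obtenons v(t) = -5·exp(-t/2). Nous avons la vitesse v(t) = -5·exp(-t/2). En substituant t = 2*log(3): v(2*log(3)) = -5/3.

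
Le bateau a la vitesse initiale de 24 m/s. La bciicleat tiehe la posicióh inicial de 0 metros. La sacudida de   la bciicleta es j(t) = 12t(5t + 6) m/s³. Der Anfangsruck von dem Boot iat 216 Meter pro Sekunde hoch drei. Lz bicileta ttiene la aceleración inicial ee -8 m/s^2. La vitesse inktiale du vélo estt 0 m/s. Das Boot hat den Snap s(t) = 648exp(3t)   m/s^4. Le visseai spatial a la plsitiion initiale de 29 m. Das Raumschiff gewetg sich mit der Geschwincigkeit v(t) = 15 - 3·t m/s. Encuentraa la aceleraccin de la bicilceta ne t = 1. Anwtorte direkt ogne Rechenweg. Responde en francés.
a(1) = 48.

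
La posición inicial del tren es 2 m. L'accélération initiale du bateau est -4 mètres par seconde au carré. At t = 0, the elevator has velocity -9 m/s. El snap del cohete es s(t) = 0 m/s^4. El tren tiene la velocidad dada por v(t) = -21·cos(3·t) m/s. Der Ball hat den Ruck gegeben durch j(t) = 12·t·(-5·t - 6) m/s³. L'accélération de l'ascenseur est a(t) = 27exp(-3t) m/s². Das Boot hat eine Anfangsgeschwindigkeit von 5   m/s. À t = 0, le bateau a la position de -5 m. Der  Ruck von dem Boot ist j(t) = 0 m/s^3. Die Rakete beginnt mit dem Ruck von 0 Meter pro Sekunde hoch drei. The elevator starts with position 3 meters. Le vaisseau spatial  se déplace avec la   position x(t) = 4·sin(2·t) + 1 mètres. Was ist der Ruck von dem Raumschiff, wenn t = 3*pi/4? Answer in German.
Wir müssen unsere Gleichung für die Position x(t) = 4·sin(2·t) + 1 3-mal ableiten. Die Ableitung von der Position ergibt die Geschwindigkeit: v(t) = 8·cos(2·t). Mit d/dt von v(t) finden wir a(t) = -16·sin(2·t). Durch Ableiten von der Beschleunigung erhalten wir den Ruck: j(t) = -32·cos(2·t). Aus der Gleichung für den Ruck j(t) = -32·cos(2·t), setzen wir t = 3*pi/4 ein und erhalten j = 0.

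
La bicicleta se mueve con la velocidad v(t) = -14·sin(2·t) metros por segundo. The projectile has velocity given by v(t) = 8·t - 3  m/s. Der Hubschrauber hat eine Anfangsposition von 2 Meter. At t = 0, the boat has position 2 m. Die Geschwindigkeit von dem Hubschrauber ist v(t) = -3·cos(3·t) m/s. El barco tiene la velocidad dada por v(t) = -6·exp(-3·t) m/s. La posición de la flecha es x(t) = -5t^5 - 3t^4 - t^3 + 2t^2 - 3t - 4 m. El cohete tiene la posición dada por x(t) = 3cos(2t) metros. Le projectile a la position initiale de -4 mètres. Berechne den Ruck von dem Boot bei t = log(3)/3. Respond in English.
Starting from velocity v(t) = -6·exp(-3·t), we take 2 derivatives. Differentiating velocity, we get acceleration: a(t) = 18·exp(-3·t). Differentiating acceleration, we get jerk: j(t) = -54·exp(-3·t). We have jerk j(t) = -54·exp(-3·t). Substituting t = log(3)/3: j(log(3)/3) = -18.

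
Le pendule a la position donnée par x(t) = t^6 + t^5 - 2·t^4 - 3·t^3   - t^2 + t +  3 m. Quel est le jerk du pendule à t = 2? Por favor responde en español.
Debemos derivar nuestra ecuación de la posición x(t) = t^6 + t^5 - 2·t^4 - 3·t^3 - t^2 + t + 3 3 veces. La derivada de la posición da la velocidad: v(t) = 6·t^5 + 5·t^4 - 8·t^3 - 9·t^2 - 2·t + 1. Tomando d/dt de v(t), encontramos a(t) = 30·t^4 + 20·t^3 - 24·t^2 - 18·t - 2. Derivando la aceleración, obtenemos la sacudida: j(t) = 120·t^3 + 60·t^2 - 48·t - 18. De la ecuación de la sacudida j(t) = 120·t^3 + 60·t^2 - 48·t - 18, sustituimos t = 2 para obtener j = 1086.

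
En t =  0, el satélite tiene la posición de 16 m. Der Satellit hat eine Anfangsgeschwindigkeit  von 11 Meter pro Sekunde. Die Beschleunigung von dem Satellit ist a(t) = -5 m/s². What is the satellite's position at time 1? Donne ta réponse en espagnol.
Partiendo de la aceleración a(t) = -5, tomamos 2 antiderivadas. Integrando la aceleración y usando la condición inicial v(0) = 11, obtenemos v(t) = 11 - 5·t. La integral de la velocidad, con x(0) = 16, da la posición: x(t) = -5·t^2/2 + 11·t + 16. De la ecuación de la posición x(t) = -5·t^2/2 + 11·t + 16, sustituimos t = 1 para obtener x = 49/2.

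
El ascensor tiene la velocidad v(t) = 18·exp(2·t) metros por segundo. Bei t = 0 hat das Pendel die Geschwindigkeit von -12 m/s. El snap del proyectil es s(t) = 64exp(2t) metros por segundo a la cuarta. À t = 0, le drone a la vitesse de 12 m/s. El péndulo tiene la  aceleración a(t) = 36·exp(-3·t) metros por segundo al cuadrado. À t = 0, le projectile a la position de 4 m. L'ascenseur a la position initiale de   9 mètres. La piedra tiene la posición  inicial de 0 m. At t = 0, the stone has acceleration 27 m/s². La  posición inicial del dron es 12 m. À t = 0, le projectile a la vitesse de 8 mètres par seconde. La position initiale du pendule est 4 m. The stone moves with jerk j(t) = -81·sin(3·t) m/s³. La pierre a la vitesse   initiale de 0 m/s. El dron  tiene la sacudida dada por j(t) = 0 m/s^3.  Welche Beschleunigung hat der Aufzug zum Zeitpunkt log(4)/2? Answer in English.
To solve this, we need to take 1 derivative of our velocity equation v(t) = 18·exp(2·t). Differentiating velocity, we get acceleration: a(t) = 36·exp(2·t). From the given acceleration equation a(t) = 36·exp(2·t), we substitute t = log(4)/2 to get a = 144.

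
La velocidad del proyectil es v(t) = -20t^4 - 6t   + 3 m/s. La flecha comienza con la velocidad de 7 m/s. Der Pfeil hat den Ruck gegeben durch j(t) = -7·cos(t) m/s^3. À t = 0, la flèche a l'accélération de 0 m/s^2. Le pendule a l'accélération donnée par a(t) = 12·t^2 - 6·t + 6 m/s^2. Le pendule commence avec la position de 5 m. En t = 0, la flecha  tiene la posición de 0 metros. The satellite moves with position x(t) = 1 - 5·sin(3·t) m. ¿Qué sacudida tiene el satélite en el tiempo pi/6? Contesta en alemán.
Wir müssen unsere Gleichung für die Position x(t) = 1 - 5·sin(3·t) 3-mal ableiten. Die Ableitung von der Position ergibt die Geschwindigkeit: v(t) = -15·cos(3·t). Die Ableitung von der Geschwindigkeit ergibt die Beschleunigung: a(t) = 45·sin(3·t). Durch Ableiten von der Beschleunigung erhalten wir den Ruck: j(t) = 135·cos(3·t). Aus der Gleichung für den Ruck j(t) = 135·cos(3·t), setzen wir t = pi/6 ein und erhalten j = 0.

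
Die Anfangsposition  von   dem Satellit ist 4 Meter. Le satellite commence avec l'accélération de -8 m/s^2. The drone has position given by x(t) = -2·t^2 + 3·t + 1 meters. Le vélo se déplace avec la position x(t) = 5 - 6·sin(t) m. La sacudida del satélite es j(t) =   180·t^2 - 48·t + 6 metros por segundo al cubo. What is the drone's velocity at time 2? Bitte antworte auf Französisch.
Pour résoudre ceci, nous devons prendre 1 dérivée de notre équation de la position x(t) = -2·t^2 + 3·t + 1. La dérivée de la position donne la vitesse: v(t) = 3 - 4·t. En utilisant v(t) = 3 - 4·t et en substituant t = 2, nous trouvons v = -5.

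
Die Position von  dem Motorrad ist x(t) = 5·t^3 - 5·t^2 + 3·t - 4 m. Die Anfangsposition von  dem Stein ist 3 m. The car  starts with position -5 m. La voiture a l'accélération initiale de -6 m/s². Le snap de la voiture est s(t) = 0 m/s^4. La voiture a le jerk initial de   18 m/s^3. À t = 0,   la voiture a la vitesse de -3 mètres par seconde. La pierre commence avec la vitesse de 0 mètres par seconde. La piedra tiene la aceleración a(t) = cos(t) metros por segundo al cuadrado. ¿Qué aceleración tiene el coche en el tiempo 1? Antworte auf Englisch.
To solve this, we need to take 2 antiderivatives of our snap equation s(t) = 0. Taking ∫s(t)dt and applying j(0) = 18, we find j(t) = 18. The integral of jerk is acceleration. Using a(0) = -6, we get a(t) = 18·t - 6. From the given acceleration equation a(t) = 18·t - 6, we substitute t = 1 to get a = 12.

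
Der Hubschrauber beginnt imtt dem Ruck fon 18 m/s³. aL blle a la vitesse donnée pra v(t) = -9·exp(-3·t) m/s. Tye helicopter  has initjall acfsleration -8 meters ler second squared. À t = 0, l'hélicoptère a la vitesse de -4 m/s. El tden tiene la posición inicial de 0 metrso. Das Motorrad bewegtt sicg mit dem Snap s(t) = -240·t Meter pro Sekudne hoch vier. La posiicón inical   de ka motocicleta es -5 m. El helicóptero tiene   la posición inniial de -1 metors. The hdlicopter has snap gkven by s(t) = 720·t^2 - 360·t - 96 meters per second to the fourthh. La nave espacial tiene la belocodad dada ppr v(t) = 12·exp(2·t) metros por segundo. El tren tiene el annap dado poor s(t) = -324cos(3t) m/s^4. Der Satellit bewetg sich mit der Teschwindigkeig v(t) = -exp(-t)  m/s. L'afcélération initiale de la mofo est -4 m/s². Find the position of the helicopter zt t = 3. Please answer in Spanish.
Debemos encontrar la antiderivada de nuestra ecuación del snap s(t) = 720·t^2 - 360·t - 96 4 veces. La integral del snap es la sacudida. Usando j(0) = 18, obtenemos j(t) = 240·t^3 - 180·t^2 - 96·t + 18. La antiderivada de la sacudida es la aceleración. Usando a(0) = -8, obtenemos a(t) = 60·t^4 - 60·t^3 - 48·t^2 + 18·t - 8. La antiderivada de la aceleración, con v(0) = -4, da la velocidad: v(t) = 12·t^5 - 15·t^4 - 16·t^3 + 9·t^2 - 8·t - 4. La antiderivada de la velocidad, con x(0) = -1, da la posición: x(t) = 2·t^6 - 3·t^5 - 4·t^4 + 3·t^3 - 4·t^2 - 4·t - 1. Tenemos la posición x(t) = 2·t^6 - 3·t^5 - 4·t^4 + 3·t^3 - 4·t^2 - 4·t - 1. Sustituyendo t = 3: x(3) = 437.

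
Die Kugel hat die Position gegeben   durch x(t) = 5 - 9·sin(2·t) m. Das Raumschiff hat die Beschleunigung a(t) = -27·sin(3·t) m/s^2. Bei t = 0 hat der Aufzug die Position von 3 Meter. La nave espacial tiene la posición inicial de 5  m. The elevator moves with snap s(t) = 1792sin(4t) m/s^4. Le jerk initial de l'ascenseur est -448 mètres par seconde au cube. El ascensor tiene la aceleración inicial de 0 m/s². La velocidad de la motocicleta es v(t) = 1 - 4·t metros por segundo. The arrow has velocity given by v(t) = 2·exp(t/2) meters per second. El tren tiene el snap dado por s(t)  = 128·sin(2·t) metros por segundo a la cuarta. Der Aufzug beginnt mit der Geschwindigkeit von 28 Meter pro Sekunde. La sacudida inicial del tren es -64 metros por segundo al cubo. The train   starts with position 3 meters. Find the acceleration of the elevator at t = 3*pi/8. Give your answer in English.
We must find the integral of our snap equation s(t) = 1792·sin(4·t) 2 times. Finding the integral of s(t) and using j(0) = -448: j(t) = -448·cos(4·t). Taking ∫j(t)dt and applying a(0) = 0, we find a(t) = -112·sin(4·t). We have acceleration a(t) = -112·sin(4·t). Substituting t = 3*pi/8: a(3*pi/8) = 112.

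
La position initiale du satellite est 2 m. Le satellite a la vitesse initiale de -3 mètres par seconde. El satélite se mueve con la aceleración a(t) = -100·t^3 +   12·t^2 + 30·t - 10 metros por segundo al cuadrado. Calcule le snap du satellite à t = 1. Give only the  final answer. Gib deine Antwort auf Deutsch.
s(1) = -576.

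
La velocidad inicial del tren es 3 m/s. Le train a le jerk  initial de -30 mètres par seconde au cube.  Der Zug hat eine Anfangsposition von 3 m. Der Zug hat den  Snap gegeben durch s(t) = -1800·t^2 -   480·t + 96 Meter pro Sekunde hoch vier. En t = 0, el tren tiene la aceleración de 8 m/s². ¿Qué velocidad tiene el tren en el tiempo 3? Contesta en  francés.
Pour résoudre ceci, nous devons prendre 3 intégrales de notre équation du snap s(t) = -1800·t^2 - 480·t + 96. En prenant ∫s(t)dt et en appliquant j(0) = -30, nous trouvons j(t) = -600·t^3 - 240·t^2 + 96·t - 30. En prenant ∫j(t)dt et en appliquant a(0) = 8, nous trouvons a(t) = -150·t^4 - 80·t^3 + 48·t^2 - 30·t + 8. En intégrant l'accélération et en utilisant la condition initiale v(0) = 3, nous obtenons v(t) = -30·t^5 - 20·t^4 + 16·t^3 - 15·t^2 + 8·t + 3. Nous avons la vitesse v(t) = -30·t^5 - 20·t^4 + 16·t^3 - 15·t^2 + 8·t + 3. En substituant t = 3: v(3) = -8586.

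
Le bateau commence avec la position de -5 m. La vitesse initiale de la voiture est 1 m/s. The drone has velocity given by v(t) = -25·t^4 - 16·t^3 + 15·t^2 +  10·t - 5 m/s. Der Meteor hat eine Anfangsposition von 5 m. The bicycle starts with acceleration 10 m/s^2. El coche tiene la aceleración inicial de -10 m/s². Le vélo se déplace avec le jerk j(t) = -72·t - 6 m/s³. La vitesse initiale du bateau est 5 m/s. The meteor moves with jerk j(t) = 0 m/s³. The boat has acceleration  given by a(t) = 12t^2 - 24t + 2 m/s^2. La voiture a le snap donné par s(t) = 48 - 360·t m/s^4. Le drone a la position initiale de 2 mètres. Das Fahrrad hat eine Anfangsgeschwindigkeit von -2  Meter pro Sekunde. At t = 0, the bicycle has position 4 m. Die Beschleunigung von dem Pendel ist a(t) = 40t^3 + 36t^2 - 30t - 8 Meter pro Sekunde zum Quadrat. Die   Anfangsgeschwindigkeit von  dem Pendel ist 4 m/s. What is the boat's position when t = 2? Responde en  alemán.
Wir müssen unsere Gleichung für die Beschleunigung a(t) = 12·t^2 - 24·t + 2 2-mal integrieren. Mit ∫a(t)dt und Anwendung von v(0) = 5, finden wir v(t) = 4·t^3 - 12·t^2 + 2·t + 5. Durch Integration von der Geschwindigkeit und Verwendung der Anfangsbedingung x(0) = -5, erhalten wir x(t) = t^4 - 4·t^3 + t^2 + 5·t - 5. Wir haben die Position x(t) = t^4 - 4·t^3 + t^2 + 5·t - 5. Durch Einsetzen von t = 2: x(2) = -7.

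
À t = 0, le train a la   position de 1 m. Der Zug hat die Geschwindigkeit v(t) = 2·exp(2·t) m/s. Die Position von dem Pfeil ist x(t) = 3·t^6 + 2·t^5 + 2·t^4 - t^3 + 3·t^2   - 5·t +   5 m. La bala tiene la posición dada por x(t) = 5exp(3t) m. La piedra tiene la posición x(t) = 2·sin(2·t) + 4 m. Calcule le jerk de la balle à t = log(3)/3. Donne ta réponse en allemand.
Wir müssen unsere Gleichung für die Position x(t) = 5·exp(3·t) 3-mal ableiten. Mit d/dt von x(t) finden wir v(t) = 15·exp(3·t). Durch Ableiten von der Geschwindigkeit erhalten wir die Beschleunigung: a(t) = 45·exp(3·t). Durch Ableiten von der Beschleunigung erhalten wir den Ruck: j(t) = 135·exp(3·t). Aus der Gleichung für den Ruck j(t) = 135·exp(3·t), setzen wir t = log(3)/3 ein und erhalten j = 405.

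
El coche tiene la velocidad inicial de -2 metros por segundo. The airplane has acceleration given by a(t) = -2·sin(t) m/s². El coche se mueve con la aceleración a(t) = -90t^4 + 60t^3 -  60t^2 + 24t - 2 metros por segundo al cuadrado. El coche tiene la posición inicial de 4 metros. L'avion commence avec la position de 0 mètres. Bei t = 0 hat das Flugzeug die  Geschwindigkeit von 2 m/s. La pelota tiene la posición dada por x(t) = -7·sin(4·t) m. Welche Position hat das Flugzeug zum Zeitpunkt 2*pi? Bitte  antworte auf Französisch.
Pour résoudre ceci, nous devons prendre 2 intégrales de notre équation de l'accélération a(t) = -2·sin(t). La primitive de l'accélération, avec v(0) = 2, donne la vitesse: v(t) = 2·cos(t). En prenant ∫v(t)dt et en appliquant x(0) = 0, nous trouvons x(t) = 2·sin(t). Nous avons la position x(t) = 2·sin(t). En substituant t = 2*pi: x(2*pi) = 0.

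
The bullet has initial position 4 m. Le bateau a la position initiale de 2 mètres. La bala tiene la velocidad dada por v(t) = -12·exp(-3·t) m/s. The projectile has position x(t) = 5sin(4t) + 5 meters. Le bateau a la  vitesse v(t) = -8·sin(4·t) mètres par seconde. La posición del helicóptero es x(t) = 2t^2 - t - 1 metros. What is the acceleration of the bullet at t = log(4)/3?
We must differentiate our velocity equation v(t) = -12·exp(-3·t) 1 time. Differentiating velocity, we get acceleration: a(t) = 36·exp(-3·t). Using a(t) = 36·exp(-3·t) and substituting t = log(4)/3, we find a = 9.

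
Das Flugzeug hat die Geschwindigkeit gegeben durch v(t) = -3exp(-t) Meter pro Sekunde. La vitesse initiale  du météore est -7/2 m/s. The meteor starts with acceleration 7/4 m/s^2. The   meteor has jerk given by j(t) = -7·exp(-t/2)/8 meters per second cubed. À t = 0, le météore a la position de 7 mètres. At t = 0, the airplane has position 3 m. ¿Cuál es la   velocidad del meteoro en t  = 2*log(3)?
Para resolver esto, necesitamos tomar 2 integrales de nuestra ecuación de la sacudida j(t) = -7·exp(-t/2)/8. La integral de la sacudida es la aceleración. Usando a(0) = 7/4, obtenemos a(t) = 7·exp(-t/2)/4. La integral de la aceleración es la velocidad. Usando v(0) = -7/2, obtenemos v(t) = -7·exp(-t/2)/2. De la ecuación de la velocidad v(t) = -7·exp(-t/2)/2, sustituimos t = 2*log(3) para obtener v = -7/6.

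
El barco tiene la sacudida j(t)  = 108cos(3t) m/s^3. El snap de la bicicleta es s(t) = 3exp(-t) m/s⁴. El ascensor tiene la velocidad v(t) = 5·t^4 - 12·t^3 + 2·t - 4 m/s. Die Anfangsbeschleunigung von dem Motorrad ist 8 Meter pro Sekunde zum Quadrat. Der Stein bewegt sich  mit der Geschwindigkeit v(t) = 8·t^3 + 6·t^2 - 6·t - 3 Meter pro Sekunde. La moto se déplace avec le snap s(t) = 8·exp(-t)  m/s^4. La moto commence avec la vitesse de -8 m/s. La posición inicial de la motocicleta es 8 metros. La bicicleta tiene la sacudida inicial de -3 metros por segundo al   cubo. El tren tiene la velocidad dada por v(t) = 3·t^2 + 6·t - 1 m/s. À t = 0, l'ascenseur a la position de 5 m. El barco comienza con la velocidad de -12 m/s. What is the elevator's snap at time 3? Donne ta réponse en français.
Pour résoudre ceci, nous devons prendre 3 dérivées de notre équation de la vitesse v(t) = 5·t^4 - 12·t^3 + 2·t - 4. En dérivant la vitesse, nous obtenons l'accélération: a(t) = 20·t^3 - 36·t^2 + 2. La dérivée de l'accélération donne le jerk: j(t) = 60·t^2 - 72·t. En dérivant le jerk, nous obtenons le snap: s(t) = 120·t - 72. De l'équation du snap s(t) = 120·t - 72, nous substituons t = 3 pour obtenir s = 288.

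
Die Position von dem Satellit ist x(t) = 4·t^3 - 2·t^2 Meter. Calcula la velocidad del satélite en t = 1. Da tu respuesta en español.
Debemos derivar nuestra ecuación de la posición x(t) = 4·t^3 - 2·t^2 1 vez. La derivada de la posición da la velocidad: v(t) = 12·t^2 - 4·t. Tenemos la velocidad v(t) = 12·t^2 - 4·t. Sustituyendo t = 1: v(1) = 8.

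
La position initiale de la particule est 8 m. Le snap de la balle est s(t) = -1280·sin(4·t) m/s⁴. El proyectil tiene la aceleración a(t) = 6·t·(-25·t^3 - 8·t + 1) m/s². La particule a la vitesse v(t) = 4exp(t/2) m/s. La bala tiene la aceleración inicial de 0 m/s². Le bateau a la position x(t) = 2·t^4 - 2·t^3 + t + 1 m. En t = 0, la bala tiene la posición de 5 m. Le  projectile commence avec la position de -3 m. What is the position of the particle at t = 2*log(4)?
Starting from velocity v(t) = 4·exp(t/2), we take 1 integral. Integrating velocity and using the initial condition x(0) = 8, we get x(t) = 8·exp(t/2). We have position x(t) = 8·exp(t/2). Substituting t = 2*log(4): x(2*log(4)) = 32.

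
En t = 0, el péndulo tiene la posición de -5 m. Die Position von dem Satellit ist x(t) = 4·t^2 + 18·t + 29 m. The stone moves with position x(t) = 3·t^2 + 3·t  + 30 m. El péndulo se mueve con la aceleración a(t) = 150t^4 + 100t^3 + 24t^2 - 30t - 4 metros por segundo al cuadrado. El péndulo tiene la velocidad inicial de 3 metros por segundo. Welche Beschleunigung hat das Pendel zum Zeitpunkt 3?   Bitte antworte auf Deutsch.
Wir haben die Beschleunigung a(t) = 150·t^4 + 100·t^3 + 24·t^2 - 30·t - 4. Durch Einsetzen von t = 3: a(3) = 14972.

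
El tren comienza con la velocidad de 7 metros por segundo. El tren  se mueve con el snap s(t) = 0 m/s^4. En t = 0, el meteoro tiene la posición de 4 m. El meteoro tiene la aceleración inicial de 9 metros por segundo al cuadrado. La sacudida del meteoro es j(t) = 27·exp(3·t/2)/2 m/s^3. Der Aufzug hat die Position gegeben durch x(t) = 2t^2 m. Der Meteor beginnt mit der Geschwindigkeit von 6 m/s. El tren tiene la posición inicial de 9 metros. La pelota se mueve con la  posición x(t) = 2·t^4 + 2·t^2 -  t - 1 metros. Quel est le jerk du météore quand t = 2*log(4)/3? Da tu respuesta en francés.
De l'équation du jerk j(t) = 27·exp(3·t/2)/2, nous substituons t = 2*log(4)/3 pour obtenir j = 54.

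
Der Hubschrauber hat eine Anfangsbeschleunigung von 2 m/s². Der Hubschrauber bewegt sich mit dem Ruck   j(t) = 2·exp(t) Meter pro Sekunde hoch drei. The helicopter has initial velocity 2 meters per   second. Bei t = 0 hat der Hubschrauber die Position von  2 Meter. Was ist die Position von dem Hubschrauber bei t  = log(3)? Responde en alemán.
Wir müssen unsere Gleichung für den Ruck j(t) = 2·exp(t) 3-mal integrieren. Das Integral von dem Ruck ist die Beschleunigung. Mit a(0) = 2 erhalten wir a(t) = 2·exp(t). Die Stammfunktion von der Beschleunigung ist die Geschwindigkeit. Mit v(0) = 2 erhalten wir v(t) = 2·exp(t). Durch Integration von der Geschwindigkeit und Verwendung der Anfangsbedingung x(0) = 2, erhalten wir x(t) = 2·exp(t). Aus der Gleichung für die Position x(t) = 2·exp(t), setzen wir t = log(3) ein und erhalten x = 6.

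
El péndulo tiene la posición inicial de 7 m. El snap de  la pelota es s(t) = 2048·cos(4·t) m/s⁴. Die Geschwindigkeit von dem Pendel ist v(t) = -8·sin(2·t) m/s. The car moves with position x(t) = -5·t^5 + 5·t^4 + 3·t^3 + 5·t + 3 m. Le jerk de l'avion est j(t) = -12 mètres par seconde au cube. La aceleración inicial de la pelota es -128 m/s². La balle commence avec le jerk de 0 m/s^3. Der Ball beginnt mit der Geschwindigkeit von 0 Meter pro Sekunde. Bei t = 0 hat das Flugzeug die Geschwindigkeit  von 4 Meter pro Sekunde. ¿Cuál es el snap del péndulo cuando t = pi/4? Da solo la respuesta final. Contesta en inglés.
s(pi/4) = 0.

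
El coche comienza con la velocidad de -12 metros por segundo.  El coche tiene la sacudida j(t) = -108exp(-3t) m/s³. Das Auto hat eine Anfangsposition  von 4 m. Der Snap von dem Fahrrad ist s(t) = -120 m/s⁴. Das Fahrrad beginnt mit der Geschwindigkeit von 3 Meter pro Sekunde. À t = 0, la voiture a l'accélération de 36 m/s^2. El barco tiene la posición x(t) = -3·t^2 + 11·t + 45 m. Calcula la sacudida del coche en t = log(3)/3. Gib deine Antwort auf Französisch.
De l'équation du jerk j(t) = -108·exp(-3·t), nous substituons t = log(3)/3 pour obtenir j = -36.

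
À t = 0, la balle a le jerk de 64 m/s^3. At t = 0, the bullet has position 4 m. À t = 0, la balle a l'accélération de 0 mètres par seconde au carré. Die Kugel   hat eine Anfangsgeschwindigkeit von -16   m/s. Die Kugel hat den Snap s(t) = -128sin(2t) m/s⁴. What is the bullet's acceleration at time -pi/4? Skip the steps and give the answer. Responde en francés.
a(-pi/4) = -32.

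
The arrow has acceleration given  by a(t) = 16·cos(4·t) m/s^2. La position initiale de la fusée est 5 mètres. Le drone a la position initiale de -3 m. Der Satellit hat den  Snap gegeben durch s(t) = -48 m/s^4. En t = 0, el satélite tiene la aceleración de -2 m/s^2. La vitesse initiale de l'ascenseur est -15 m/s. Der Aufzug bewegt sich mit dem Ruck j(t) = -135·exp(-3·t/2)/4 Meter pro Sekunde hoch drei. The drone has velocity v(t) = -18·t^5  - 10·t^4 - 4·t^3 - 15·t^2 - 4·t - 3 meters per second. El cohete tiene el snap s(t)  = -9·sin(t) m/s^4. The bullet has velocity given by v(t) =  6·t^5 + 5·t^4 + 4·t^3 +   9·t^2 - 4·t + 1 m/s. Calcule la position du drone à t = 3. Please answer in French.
Nous devons trouver la primitive de notre équation de la vitesse v(t) = -18·t^5 - 10·t^4 - 4·t^3 - 15·t^2 - 4·t - 3 1 fois. La primitive de la vitesse est la position. En utilisant x(0) = -3, nous obtenons x(t) = -3·t^6 - 2·t^5 - t^4 - 5·t^3 - 2·t^2 - 3·t - 3. Nous avons la position x(t) = -3·t^6 - 2·t^5 - t^4 - 5·t^3 - 2·t^2 - 3·t - 3. En substituant t = 3: x(3) = -2919.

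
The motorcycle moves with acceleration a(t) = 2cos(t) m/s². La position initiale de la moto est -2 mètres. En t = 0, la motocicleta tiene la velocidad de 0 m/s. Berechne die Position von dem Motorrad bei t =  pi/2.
Um dies zu lösen, müssen wir 2 Stammfunktionen unserer Gleichung für die Beschleunigung a(t) = 2·cos(t) finden. Die Stammfunktion von der Beschleunigung, mit v(0) = 0, ergibt die Geschwindigkeit: v(t) = 2·sin(t). Mit ∫v(t)dt und Anwendung von x(0) = -2, finden wir x(t) = -2·cos(t). Wir haben die Position x(t) = -2·cos(t). Durch Einsetzen von t = pi/2: x(pi/2) = 0.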